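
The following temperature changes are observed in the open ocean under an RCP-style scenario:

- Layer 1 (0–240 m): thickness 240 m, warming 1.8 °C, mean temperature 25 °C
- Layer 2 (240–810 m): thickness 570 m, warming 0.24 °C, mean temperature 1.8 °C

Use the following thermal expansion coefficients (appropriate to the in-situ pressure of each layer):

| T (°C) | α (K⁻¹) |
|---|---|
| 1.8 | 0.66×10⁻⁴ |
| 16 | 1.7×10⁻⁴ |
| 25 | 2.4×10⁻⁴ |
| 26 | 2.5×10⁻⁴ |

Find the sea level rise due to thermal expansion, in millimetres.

Layer 1 at 25 °C → α = 2.4×10⁻⁴ K⁻¹
Layer 2 at 1.8 °C → α = 0.66×10⁻⁴ K⁻¹
240 × 1.8 × 2.4×10⁻⁴ = 0.10368 m
Layer 2: 0.66×10⁻⁴ × 570 × 0.24 = 0.0090288 m
Δh = 0.10368 + 0.0090288 = 0.1127088 m

Δh ≈ 113 mm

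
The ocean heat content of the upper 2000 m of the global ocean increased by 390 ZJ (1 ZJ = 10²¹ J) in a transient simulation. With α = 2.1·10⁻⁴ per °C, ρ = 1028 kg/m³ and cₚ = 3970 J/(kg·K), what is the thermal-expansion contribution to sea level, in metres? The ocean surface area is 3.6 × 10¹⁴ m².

Δh ≈ 0.0557 m

Per unit area: Q = 390×10²¹ / (3.6×10¹⁴) ≈ 1.083×10⁹ J/m²
Δh = αQ/(ρcₚ) = 2.1×10⁻⁴ × 1.083×10⁹ / (1028 × 3970) ≈ 0.055727 m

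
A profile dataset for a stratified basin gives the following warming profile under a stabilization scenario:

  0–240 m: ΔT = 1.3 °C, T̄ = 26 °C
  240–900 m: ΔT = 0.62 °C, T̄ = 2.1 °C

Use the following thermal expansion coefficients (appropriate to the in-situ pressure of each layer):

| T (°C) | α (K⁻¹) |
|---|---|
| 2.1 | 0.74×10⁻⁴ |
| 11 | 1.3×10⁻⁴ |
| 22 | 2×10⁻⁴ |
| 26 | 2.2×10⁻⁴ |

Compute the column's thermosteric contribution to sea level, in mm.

98.9 mm of thermosteric rise

Layer 1 at 26 °C → α = 2.2×10⁻⁴ K⁻¹
Layer 2 at 2.1 °C → α = 0.74×10⁻⁴ K⁻¹
Layer 1: 240 × 1.3 × 2.2×10⁻⁴ = 0.06864 m
240–900 m: 0.62 × 660 × 0.74×10⁻⁴ = 0.0302808 m
Δh = 0.06864 + 0.0302808 = 0.0989208 m ≈ 98.9 mm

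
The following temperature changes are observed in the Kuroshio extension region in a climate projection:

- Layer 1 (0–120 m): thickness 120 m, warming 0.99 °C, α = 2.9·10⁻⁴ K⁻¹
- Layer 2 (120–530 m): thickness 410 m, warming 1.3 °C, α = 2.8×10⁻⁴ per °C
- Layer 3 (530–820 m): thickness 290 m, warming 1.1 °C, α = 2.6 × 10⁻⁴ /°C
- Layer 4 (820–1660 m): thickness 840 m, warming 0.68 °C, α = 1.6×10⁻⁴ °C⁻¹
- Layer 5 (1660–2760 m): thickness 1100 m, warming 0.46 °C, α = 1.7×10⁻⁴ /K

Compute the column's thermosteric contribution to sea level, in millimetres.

Layer 1: 0.99 × 2.9×10⁻⁴ × 120 = 0.034452 m
120–530 m: 2.8×10⁻⁴ × 1.3 × 410 = 0.14924 m
2.6×10⁻⁴ × 290 × 1.1 = 0.08294 m
820–1660 m: 0.68 × 1.6×10⁻⁴ × 840 = 0.091392 m
1660–2760 m: 0.46 × 1100 × 1.7×10⁻⁴ = 0.08602 m
Δh = 0.034452 + 0.14924 + 0.08294 + 0.091392 + 0.08602 = 0.444044 m ≈ 440 mm

about 440 mm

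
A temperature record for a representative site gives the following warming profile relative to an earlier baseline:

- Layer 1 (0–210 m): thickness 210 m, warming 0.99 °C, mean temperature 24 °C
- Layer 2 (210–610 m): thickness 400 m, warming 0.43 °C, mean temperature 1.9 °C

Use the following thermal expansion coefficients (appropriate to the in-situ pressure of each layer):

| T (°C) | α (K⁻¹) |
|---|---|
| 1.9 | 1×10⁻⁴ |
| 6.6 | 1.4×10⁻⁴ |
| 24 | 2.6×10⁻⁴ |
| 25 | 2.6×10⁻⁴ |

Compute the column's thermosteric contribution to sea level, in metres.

Layer 1 at 24 °C → α = 2.6×10⁻⁴ K⁻¹
Layer 2 at 1.9 °C → α = 1×10⁻⁴ K⁻¹
2.6×10⁻⁴ × 0.99 × 210 = 0.054054 m
Layer 2: 0.43 × 400 × 1×10⁻⁴ = 0.01720 m
Δh = 0.054054 + 0.01720 = 0.071254 m ≈ 0.0713 m

Δh = 0.0713 m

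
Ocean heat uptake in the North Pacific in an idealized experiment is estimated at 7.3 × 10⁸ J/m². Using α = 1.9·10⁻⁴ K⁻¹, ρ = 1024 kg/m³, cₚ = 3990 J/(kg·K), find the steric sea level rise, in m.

about 0.034 m

Δh = αQ/(ρcₚ) = 1.9×10⁻⁴ × 7.3×10⁸ / (1024 × 3990) ≈ 0.033947 m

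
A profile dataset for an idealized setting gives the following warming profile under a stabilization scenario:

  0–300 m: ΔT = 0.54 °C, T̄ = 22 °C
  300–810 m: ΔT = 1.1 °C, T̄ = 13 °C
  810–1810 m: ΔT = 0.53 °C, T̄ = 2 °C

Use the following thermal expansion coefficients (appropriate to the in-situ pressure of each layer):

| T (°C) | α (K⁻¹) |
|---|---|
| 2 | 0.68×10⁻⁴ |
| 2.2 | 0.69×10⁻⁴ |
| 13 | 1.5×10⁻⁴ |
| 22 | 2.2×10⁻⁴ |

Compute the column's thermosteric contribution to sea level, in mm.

Layer 1 at 22 °C → α = 2.2×10⁻⁴ K⁻¹
Layer 2 at 13 °C → α = 1.5×10⁻⁴ K⁻¹
Layer 3 at 2 °C → α = 0.68×10⁻⁴ K⁻¹
0–300 m: 2.2×10⁻⁴ × 0.54 × 300 = 0.03564 m
Layer 2: 1.5×10⁻⁴ × 1.1 × 510 = 0.08415 m
0.68×10⁻⁴ × 1000 × 0.53 = 0.03604 m
Δh = 0.03564 + 0.08415 + 0.03604 = 0.15583 m ≈ 156 mm

156 mm of thermosteric rise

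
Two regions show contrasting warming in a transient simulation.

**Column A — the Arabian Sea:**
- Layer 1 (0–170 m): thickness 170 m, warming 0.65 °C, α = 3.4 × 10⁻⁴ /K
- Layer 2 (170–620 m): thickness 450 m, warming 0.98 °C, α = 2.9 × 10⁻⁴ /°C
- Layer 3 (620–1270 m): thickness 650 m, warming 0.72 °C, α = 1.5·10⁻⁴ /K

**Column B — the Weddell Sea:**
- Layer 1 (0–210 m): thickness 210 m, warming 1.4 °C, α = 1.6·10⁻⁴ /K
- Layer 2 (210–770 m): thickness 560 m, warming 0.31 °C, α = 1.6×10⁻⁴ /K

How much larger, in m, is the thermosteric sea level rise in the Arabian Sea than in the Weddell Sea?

A 3.4×10⁻⁴ × 170 × 0.65 = 0.03757 m
A 0.98 × 450 × 2.9×10⁻⁴ = 0.12789 m
A 1.5×10⁻⁴ × 650 × 0.72 = 0.07020 m
A total: 0.23566 m
B 1.6×10⁻⁴ × 210 × 1.4 = 0.04704 m
B 210–770 m: 0.31 × 1.6×10⁻⁴ × 560 = 0.027776 m
B total: 0.074816 m
Difference: 0.23566 − 0.074816 = 0.160844 m

0.161 m larger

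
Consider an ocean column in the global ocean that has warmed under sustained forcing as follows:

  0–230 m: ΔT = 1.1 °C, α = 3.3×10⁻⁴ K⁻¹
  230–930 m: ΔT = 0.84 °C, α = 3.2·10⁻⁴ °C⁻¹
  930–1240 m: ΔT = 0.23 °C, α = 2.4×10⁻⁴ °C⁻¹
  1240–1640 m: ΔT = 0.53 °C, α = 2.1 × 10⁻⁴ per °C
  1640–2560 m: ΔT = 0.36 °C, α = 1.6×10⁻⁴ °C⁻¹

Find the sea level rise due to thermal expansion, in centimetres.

Layer 1: 1.1 × 230 × 3.3×10⁻⁴ = 0.08349 m
Layer 2: 700 × 0.84 × 3.2×10⁻⁴ = 0.18816 m
2.4×10⁻⁴ × 310 × 0.23 = 0.017112 m
400 × 2.1×10⁻⁴ × 0.53 = 0.04452 m
1640–2560 m: 1.6×10⁻⁴ × 0.36 × 920 = 0.052992 m
Δh = 0.08349 + 0.18816 + 0.017112 + 0.04452 + 0.052992 = 0.386274 m

about 39 cm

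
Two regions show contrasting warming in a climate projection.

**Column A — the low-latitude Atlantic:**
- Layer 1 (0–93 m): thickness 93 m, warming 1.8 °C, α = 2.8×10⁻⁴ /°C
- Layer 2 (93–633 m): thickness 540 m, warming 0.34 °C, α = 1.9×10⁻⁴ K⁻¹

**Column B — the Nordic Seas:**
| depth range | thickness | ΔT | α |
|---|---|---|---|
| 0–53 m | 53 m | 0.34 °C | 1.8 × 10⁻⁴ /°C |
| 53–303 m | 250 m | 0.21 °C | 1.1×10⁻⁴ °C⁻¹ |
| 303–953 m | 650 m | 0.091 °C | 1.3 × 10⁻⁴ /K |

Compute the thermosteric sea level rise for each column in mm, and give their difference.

A: 82 mm; B: 17 mm; difference 65 mm

A 0–93 m: 2.8×10⁻⁴ × 1.8 × 93 = 0.046872 m
A 93–633 m: 1.9×10⁻⁴ × 0.34 × 540 = 0.034884 m
A total: 0.081756 m
B Layer 1: 0.34 × 1.8×10⁻⁴ × 53 = 0.0032436 m
B 53–303 m: 1.1×10⁻⁴ × 0.21 × 250 = 0.005775 m
B 0.091 × 650 × 1.3×10⁻⁴ = 0.0076895 m
B total: 0.0167081 m
Difference: 0.081756 − 0.0167081 = 0.0650479 m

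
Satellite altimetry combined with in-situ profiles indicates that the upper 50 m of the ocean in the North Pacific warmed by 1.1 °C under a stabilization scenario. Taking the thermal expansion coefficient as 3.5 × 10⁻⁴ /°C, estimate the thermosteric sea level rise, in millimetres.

19.3 mm of thermosteric rise

Δh = αΔT·H = 3.5×10⁻⁴ × 1.1 × 50 = 0.01925 m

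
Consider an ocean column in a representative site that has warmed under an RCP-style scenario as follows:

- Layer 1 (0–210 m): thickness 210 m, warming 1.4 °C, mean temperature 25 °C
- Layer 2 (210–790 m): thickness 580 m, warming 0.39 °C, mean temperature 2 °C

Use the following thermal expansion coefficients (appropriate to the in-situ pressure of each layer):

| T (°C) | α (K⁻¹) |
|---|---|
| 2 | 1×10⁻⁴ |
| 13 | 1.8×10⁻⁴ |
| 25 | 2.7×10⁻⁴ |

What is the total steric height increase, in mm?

Layer 1 at 25 °C → α = 2.7×10⁻⁴ K⁻¹
Layer 2 at 2 °C → α = 1×10⁻⁴ K⁻¹
Layer 1: 2.7×10⁻⁴ × 1.4 × 210 = 0.07938 m
580 × 0.39 × 1×10⁻⁴ = 0.02262 m
Δh = 0.07938 + 0.02262 = 0.10200 m ≈ 102 mm

about 102 mm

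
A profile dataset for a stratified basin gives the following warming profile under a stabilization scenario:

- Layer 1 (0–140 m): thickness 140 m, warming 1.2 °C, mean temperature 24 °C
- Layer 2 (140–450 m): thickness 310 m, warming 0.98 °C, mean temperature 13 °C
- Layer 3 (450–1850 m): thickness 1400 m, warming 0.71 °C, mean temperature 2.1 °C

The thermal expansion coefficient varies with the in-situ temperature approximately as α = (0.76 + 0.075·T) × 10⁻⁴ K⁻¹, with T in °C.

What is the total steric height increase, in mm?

187 mm

Layer 1: α = (0.76 + 0.075×24)×10⁻⁴ = 2.56×10⁻⁴ K⁻¹
Layer 2: α = (0.76 + 0.075×13)×10⁻⁴ = 1.735×10⁻⁴ K⁻¹
Layer 3: α = (0.76 + 0.075×2.1)×10⁻⁴ = 0.9175×10⁻⁴ K⁻¹
2.56×10⁻⁴ × 1.2 × 140 = 0.043008 m
310 × 0.98 × 1.735×10⁻⁴ = 0.0527093 m
Layer 3: 0.71 × 0.9175×10⁻⁴ × 1400 = 0.0911995 m
Δh = 0.043008 + 0.0527093 + 0.0911995 = 0.1869168 m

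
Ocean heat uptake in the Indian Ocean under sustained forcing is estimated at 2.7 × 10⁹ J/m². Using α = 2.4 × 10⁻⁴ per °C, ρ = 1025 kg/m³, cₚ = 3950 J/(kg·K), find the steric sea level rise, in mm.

Δh = αQ/(ρcₚ) = 2.4×10⁻⁴ × 2.7×10⁹ / (1025 × 3950) ≈ 0.16005 m

about 160 mm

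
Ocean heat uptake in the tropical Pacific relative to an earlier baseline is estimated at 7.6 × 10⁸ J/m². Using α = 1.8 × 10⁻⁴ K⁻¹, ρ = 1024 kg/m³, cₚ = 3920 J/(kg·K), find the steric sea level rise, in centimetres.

Δh = αQ/(ρcₚ) = 1.8×10⁻⁴ × 7.6×10⁸ / (1024 × 3920) ≈ 0.03408 m

3.41 cm of thermosteric rise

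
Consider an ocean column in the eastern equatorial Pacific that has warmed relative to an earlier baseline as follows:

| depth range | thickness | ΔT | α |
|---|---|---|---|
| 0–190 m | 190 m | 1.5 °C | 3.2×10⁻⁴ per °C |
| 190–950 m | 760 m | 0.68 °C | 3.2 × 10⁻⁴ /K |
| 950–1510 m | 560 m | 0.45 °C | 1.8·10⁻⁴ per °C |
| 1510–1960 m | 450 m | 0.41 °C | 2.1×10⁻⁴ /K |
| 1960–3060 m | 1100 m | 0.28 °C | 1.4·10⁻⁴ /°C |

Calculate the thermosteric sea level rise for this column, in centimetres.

Layer 1: 190 × 1.5 × 3.2×10⁻⁴ = 0.09120 m
760 × 3.2×10⁻⁴ × 0.68 = 0.165376 m
Layer 3: 560 × 1.8×10⁻⁴ × 0.45 = 0.04536 m
Layer 4: 450 × 0.41 × 2.1×10⁻⁴ = 0.038745 m
Layer 5: 0.28 × 1.4×10⁻⁴ × 1100 = 0.04312 m
Δh = 0.09120 + 0.165376 + 0.04536 + 0.038745 + 0.04312 = 0.383801 m

about 38.4 cm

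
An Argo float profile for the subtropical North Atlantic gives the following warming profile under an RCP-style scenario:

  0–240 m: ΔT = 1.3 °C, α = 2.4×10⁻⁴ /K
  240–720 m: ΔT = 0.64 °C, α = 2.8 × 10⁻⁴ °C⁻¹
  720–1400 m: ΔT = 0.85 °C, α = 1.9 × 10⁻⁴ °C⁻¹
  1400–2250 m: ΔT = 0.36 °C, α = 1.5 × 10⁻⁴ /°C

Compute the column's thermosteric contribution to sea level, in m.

Δh ≈ 0.32 m

1.3 × 2.4×10⁻⁴ × 240 = 0.07488 m
480 × 2.8×10⁻⁴ × 0.64 = 0.086016 m
0.85 × 1.9×10⁻⁴ × 680 = 0.10982 m
1400–2250 m: 1.5×10⁻⁴ × 0.36 × 850 = 0.04590 m
Δh = 0.07488 + 0.086016 + 0.10982 + 0.04590 = 0.316616 m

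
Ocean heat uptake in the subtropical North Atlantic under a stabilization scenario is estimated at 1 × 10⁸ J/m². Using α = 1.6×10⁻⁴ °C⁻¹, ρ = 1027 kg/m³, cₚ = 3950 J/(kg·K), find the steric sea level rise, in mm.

Δh ≈ 3.9 mm

Δh = αQ/(ρcₚ) = 1.6×10⁻⁴ × 1×10⁸ / (1027 × 3950) ≈ 0.0039441 m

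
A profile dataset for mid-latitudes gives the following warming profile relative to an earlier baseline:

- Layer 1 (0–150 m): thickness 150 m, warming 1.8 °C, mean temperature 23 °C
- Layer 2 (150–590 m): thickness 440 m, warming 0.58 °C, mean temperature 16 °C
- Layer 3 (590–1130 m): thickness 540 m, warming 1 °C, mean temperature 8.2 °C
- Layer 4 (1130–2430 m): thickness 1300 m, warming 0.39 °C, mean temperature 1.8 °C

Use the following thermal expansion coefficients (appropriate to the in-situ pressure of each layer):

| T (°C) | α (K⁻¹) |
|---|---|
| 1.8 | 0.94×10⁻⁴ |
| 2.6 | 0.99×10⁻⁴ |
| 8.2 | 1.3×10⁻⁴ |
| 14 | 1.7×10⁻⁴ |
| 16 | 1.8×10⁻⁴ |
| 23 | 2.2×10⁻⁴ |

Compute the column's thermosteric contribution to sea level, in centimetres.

Δh ≈ 22 cm

Layer 1 at 23 °C → α = 2.2×10⁻⁴ K⁻¹
Layer 2 at 16 °C → α = 1.8×10⁻⁴ K⁻¹
Layer 3 at 8.2 °C → α = 1.3×10⁻⁴ K⁻¹
Layer 4 at 1.8 °C → α = 0.94×10⁻⁴ K⁻¹
150 × 1.8 × 2.2×10⁻⁴ = 0.05940 m
Layer 2: 0.58 × 440 × 1.8×10⁻⁴ = 0.045936 m
590–1130 m: 1.3×10⁻⁴ × 540 × 1 = 0.07020 m
Layer 4: 0.94×10⁻⁴ × 0.39 × 1300 = 0.047658 m
Δh = 0.05940 + 0.045936 + 0.07020 + 0.047658 = 0.223194 m ≈ 22 cm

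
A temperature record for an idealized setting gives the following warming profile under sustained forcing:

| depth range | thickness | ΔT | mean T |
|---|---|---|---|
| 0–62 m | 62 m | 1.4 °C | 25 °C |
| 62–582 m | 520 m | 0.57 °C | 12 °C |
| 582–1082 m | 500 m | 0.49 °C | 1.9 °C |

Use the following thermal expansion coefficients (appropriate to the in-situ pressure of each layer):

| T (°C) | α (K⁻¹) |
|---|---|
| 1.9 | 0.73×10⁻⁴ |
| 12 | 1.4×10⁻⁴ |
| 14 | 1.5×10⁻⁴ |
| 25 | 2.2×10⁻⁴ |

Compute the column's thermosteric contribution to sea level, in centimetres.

7.85 cm of thermosteric rise

Layer 1 at 25 °C → α = 2.2×10⁻⁴ K⁻¹
Layer 2 at 12 °C → α = 1.4×10⁻⁴ K⁻¹
Layer 3 at 1.9 °C → α = 0.73×10⁻⁴ K⁻¹
1.4 × 2.2×10⁻⁴ × 62 = 0.019096 m
62–582 m: 0.57 × 1.4×10⁻⁴ × 520 = 0.041496 m
582–1082 m: 0.49 × 500 × 0.73×10⁻⁴ = 0.017885 m
Δh = 0.019096 + 0.041496 + 0.017885 = 0.078477 m ≈ 7.85 cm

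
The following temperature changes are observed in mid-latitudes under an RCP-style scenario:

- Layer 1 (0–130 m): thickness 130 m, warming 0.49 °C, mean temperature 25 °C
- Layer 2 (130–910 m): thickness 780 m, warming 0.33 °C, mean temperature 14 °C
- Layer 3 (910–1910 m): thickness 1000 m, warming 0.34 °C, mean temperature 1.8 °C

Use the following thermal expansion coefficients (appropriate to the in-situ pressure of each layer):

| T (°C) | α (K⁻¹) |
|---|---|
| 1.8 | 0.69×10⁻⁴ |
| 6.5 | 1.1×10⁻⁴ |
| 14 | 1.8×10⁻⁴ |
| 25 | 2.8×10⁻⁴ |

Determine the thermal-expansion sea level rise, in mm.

87.6 mm

Layer 1 at 25 °C → α = 2.8×10⁻⁴ K⁻¹
Layer 2 at 14 °C → α = 1.8×10⁻⁴ K⁻¹
Layer 3 at 1.8 °C → α = 0.69×10⁻⁴ K⁻¹
2.8×10⁻⁴ × 130 × 0.49 = 0.017836 m
780 × 0.33 × 1.8×10⁻⁴ = 0.046332 m
Layer 3: 1000 × 0.34 × 0.69×10⁻⁴ = 0.02346 m
Δh = 0.017836 + 0.046332 + 0.02346 = 0.087628 m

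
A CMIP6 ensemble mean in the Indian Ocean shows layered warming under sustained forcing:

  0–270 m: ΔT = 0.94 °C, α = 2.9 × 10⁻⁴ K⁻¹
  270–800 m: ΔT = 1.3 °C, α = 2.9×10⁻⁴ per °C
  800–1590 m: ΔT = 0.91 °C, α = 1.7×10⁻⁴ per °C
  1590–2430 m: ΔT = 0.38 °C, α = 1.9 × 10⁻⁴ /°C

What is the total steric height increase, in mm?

Layer 1: 270 × 0.94 × 2.9×10⁻⁴ = 0.073602 m
530 × 2.9×10⁻⁴ × 1.3 = 0.19981 m
800–1590 m: 790 × 0.91 × 1.7×10⁻⁴ = 0.122213 m
Layer 4: 1.9×10⁻⁴ × 0.38 × 840 = 0.060648 m
Δh = 0.073602 + 0.19981 + 0.122213 + 0.060648 = 0.456273 m

456 mm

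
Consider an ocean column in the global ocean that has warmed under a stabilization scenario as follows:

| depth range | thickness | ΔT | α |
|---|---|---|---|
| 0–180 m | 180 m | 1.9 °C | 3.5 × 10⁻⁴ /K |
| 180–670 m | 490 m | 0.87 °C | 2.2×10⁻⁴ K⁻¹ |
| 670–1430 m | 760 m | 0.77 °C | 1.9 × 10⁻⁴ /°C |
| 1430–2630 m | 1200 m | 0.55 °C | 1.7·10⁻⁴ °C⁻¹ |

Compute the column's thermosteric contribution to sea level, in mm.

437 mm

Layer 1: 180 × 3.5×10⁻⁴ × 1.9 = 0.11970 m
0.87 × 2.2×10⁻⁴ × 490 = 0.093786 m
670–1430 m: 1.9×10⁻⁴ × 760 × 0.77 = 0.111188 m
1430–2630 m: 1200 × 1.7×10⁻⁴ × 0.55 = 0.11220 m
Δh = 0.11970 + 0.093786 + 0.111188 + 0.11220 = 0.436874 m ≈ 437 mm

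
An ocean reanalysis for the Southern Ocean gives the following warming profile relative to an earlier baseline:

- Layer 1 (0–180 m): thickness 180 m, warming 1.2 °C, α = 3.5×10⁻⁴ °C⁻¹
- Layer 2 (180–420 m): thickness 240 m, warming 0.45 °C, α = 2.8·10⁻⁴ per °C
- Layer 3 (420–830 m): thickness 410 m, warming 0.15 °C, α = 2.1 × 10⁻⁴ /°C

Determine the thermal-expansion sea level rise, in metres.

0.119 m of thermosteric rise

0–180 m: 1.2 × 180 × 3.5×10⁻⁴ = 0.07560 m
Layer 2: 2.8×10⁻⁴ × 0.45 × 240 = 0.03024 m
0.15 × 410 × 2.1×10⁻⁴ = 0.012915 m
Δh = 0.07560 + 0.03024 + 0.012915 = 0.118755 m ≈ 0.119 m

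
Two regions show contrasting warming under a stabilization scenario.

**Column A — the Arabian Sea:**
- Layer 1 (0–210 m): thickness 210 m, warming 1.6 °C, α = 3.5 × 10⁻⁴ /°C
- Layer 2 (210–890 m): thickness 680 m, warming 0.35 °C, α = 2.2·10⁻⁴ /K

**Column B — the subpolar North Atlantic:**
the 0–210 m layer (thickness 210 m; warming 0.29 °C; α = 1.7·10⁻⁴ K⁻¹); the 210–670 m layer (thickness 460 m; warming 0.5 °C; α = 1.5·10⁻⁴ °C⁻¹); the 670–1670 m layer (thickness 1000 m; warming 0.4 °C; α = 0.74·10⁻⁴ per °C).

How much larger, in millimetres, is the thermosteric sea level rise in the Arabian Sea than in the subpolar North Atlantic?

95.5 mm

A Layer 1: 210 × 1.6 × 3.5×10⁻⁴ = 0.11760 m
A 210–890 m: 2.2×10⁻⁴ × 680 × 0.35 = 0.05236 m
A total: 0.16996 m
B Layer 1: 0.29 × 210 × 1.7×10⁻⁴ = 0.010353 m
B 210–670 m: 1.5×10⁻⁴ × 0.5 × 460 = 0.03450 m
B 670–1670 m: 0.4 × 1000 × 0.74×10⁻⁴ = 0.02960 m
B total: 0.074453 m
Difference: 0.16996 − 0.074453 = 0.095507 m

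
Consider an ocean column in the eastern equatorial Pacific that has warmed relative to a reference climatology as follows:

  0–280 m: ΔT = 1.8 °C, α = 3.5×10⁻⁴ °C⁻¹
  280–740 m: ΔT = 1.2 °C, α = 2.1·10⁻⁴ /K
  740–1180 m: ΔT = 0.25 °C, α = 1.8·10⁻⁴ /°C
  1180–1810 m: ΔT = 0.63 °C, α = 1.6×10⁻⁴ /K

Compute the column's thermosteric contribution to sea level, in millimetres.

380 mm of thermosteric rise

280 × 3.5×10⁻⁴ × 1.8 = 0.17640 m
280–740 m: 460 × 1.2 × 2.1×10⁻⁴ = 0.11592 m
Layer 3: 440 × 1.8×10⁻⁴ × 0.25 = 0.01980 m
Layer 4: 1.6×10⁻⁴ × 0.63 × 630 = 0.063504 m
Δh = 0.17640 + 0.11592 + 0.01980 + 0.063504 = 0.375624 m ≈ 380 mm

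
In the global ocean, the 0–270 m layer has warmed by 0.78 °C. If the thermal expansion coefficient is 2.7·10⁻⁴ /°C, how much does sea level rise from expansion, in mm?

about 57 mm

Δh = αΔT·H = 2.7×10⁻⁴ × 0.78 × 270 = 0.056862 m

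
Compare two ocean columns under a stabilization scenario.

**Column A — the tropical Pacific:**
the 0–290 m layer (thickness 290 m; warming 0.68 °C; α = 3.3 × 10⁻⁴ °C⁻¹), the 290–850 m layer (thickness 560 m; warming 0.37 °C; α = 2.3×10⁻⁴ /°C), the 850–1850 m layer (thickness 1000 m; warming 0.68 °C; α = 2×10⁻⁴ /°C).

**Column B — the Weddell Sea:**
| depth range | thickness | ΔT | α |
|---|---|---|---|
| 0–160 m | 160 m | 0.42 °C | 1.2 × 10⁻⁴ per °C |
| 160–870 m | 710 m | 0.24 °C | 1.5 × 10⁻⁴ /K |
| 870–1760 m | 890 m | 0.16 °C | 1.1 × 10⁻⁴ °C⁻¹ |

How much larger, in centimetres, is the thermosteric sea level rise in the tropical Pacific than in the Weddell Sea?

19.9 cm larger

A 0.68 × 290 × 3.3×10⁻⁴ = 0.065076 m
A 560 × 0.37 × 2.3×10⁻⁴ = 0.047656 m
A 850–1850 m: 1000 × 0.68 × 2×10⁻⁴ = 0.13600 m
A total: 0.248732 m
B 0–160 m: 1.2×10⁻⁴ × 0.42 × 160 = 0.008064 m
B Layer 2: 710 × 0.24 × 1.5×10⁻⁴ = 0.02556 m
B 0.16 × 1.1×10⁻⁴ × 890 = 0.015664 m
B total: 0.049288 m
Difference: 0.248732 − 0.049288 = 0.199444 m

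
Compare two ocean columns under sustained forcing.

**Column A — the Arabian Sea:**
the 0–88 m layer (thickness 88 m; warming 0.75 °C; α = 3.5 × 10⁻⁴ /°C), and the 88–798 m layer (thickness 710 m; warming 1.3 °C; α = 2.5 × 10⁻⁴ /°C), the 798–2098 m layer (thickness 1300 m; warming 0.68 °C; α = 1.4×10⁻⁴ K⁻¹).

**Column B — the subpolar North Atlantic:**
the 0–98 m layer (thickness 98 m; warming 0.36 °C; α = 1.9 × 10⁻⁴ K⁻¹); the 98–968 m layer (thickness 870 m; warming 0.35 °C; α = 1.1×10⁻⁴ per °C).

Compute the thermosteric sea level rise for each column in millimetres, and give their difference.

A 0–88 m: 88 × 0.75 × 3.5×10⁻⁴ = 0.02310 m
A 710 × 1.3 × 2.5×10⁻⁴ = 0.23075 m
A 1300 × 0.68 × 1.4×10⁻⁴ = 0.12376 m
A total: 0.37761 m
B 1.9×10⁻⁴ × 0.36 × 98 = 0.0067032 m
B 0.35 × 870 × 1.1×10⁻⁴ = 0.033495 m
B total: 0.0401982 m
Difference: 0.37761 − 0.0401982 = 0.3374118 m

A: 380 mm; B: 40 mm; difference 340 mm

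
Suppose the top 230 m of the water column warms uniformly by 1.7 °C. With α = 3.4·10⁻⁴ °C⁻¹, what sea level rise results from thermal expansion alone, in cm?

Δh = αΔT·H = 3.4×10⁻⁴ × 1.7 × 230 = 0.13294 m

13.3 cm of thermosteric rise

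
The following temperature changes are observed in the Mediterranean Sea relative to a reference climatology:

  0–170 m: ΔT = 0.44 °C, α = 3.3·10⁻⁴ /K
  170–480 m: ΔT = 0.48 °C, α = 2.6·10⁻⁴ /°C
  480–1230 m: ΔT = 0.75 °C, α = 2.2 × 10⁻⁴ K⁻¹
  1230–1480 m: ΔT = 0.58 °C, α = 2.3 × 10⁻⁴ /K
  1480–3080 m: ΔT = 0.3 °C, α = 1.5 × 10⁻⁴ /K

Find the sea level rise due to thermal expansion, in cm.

about 29.2 cm

0–170 m: 0.44 × 170 × 3.3×10⁻⁴ = 0.024684 m
Layer 2: 310 × 2.6×10⁻⁴ × 0.48 = 0.038688 m
480–1230 m: 0.75 × 2.2×10⁻⁴ × 750 = 0.12375 m
2.3×10⁻⁴ × 250 × 0.58 = 0.03335 m
1600 × 0.3 × 1.5×10⁻⁴ = 0.07200 m
Δh = 0.024684 + 0.038688 + 0.12375 + 0.03335 + 0.07200 = 0.292472 m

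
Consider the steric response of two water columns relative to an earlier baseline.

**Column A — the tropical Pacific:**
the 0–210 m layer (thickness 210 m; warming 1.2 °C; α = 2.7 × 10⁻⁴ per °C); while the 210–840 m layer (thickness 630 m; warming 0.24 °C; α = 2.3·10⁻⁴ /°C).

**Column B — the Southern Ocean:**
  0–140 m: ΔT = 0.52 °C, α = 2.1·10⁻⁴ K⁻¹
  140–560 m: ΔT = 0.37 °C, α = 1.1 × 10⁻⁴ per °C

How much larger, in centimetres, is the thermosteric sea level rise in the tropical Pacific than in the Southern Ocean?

7.04 cm larger

A Layer 1: 1.2 × 2.7×10⁻⁴ × 210 = 0.06804 m
A 2.3×10⁻⁴ × 0.24 × 630 = 0.034776 m
A total: 0.102816 m
B 0–140 m: 0.52 × 2.1×10⁻⁴ × 140 = 0.015288 m
B 0.37 × 420 × 1.1×10⁻⁴ = 0.017094 m
B total: 0.032382 m
Difference: 0.102816 − 0.032382 = 0.070434 m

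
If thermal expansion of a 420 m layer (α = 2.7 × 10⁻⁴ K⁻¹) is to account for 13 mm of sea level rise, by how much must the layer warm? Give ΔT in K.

ΔT = Δh/(αH) = 0.013 / (2.7×10⁻⁴ × 420) ≈ 0.1146 K

0.11 K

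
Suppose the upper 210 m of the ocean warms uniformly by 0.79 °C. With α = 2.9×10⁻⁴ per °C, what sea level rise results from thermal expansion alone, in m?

0.0481 m of thermosteric rise

Δh = αΔT·H = 2.9×10⁻⁴ × 0.79 × 210 = 0.048111 m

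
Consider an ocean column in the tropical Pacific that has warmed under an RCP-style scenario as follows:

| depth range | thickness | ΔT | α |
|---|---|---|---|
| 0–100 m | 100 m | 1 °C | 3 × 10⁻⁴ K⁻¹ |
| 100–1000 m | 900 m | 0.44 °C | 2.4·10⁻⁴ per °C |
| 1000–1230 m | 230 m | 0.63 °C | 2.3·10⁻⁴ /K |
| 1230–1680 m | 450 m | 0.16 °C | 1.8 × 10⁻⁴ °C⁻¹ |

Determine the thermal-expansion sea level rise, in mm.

Δh = 171 mm

100 × 1 × 3×10⁻⁴ = 0.03000 m
2.4×10⁻⁴ × 900 × 0.44 = 0.09504 m
Layer 3: 230 × 2.3×10⁻⁴ × 0.63 = 0.033327 m
1230–1680 m: 450 × 0.16 × 1.8×10⁻⁴ = 0.01296 m
Δh = 0.03000 + 0.09504 + 0.033327 + 0.01296 = 0.171327 m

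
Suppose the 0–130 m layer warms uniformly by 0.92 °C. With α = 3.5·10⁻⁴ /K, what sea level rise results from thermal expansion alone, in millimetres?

41.9 mm of thermosteric rise

Δh = αΔT·H = 3.5×10⁻⁴ × 0.92 × 130 = 0.04186 m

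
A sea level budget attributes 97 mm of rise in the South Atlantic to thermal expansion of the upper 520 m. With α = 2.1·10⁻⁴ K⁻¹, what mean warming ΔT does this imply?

ΔT = Δh/(αH) = 0.097 / (2.1×10⁻⁴ × 520) ≈ 0.8883 K

ΔT ≈ 0.888 K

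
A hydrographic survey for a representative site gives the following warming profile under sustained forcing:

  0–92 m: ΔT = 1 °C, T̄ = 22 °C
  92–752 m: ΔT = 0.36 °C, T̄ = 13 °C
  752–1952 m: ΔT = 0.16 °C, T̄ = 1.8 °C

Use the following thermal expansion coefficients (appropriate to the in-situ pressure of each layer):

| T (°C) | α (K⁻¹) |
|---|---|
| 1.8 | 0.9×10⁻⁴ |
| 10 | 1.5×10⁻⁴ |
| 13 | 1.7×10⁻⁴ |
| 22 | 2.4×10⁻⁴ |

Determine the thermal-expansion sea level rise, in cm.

Layer 1 at 22 °C → α = 2.4×10⁻⁴ K⁻¹
Layer 2 at 13 °C → α = 1.7×10⁻⁴ K⁻¹
Layer 3 at 1.8 °C → α = 0.9×10⁻⁴ K⁻¹
Layer 1: 1 × 92 × 2.4×10⁻⁴ = 0.02208 m
92–752 m: 660 × 1.7×10⁻⁴ × 0.36 = 0.040392 m
Layer 3: 1200 × 0.16 × 0.9×10⁻⁴ = 0.01728 m
Δh = 0.02208 + 0.040392 + 0.01728 = 0.079752 m ≈ 7.98 cm

about 7.98 cm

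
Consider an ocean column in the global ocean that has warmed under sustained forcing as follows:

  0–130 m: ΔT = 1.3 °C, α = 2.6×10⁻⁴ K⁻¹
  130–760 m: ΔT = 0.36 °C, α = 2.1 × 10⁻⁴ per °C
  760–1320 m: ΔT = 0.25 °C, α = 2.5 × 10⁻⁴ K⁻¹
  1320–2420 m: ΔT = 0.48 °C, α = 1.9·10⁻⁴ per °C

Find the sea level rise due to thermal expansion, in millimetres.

2.6×10⁻⁴ × 130 × 1.3 = 0.04394 m
0.36 × 2.1×10⁻⁴ × 630 = 0.047628 m
Layer 3: 2.5×10⁻⁴ × 560 × 0.25 = 0.03500 m
1320–2420 m: 1.9×10⁻⁴ × 0.48 × 1100 = 0.10032 m
Δh = 0.04394 + 0.047628 + 0.03500 + 0.10032 = 0.226888 m

227 mm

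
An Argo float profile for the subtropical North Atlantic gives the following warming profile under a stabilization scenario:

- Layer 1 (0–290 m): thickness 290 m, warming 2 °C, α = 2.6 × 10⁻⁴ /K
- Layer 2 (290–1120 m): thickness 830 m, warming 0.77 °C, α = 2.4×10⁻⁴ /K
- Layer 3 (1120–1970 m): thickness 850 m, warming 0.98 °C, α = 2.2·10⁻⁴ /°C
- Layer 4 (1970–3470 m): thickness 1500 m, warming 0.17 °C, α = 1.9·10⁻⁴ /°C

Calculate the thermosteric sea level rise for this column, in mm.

Layer 1: 2.6×10⁻⁴ × 290 × 2 = 0.15080 m
Layer 2: 0.77 × 2.4×10⁻⁴ × 830 = 0.153384 m
850 × 2.2×10⁻⁴ × 0.98 = 0.18326 m
Layer 4: 1500 × 0.17 × 1.9×10⁻⁴ = 0.04845 m
Δh = 0.15080 + 0.153384 + 0.18326 + 0.04845 = 0.535894 m

536 mm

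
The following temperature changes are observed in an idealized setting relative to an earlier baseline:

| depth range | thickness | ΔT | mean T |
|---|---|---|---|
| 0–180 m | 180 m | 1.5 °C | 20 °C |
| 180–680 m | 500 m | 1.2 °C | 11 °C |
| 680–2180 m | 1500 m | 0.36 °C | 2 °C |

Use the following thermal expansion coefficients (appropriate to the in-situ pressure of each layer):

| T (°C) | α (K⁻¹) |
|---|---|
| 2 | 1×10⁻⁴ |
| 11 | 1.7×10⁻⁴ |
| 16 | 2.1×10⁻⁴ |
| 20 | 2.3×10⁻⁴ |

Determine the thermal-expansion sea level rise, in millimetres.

220 mm of thermosteric rise

Layer 1 at 20 °C → α = 2.3×10⁻⁴ K⁻¹
Layer 2 at 11 °C → α = 1.7×10⁻⁴ K⁻¹
Layer 3 at 2 °C → α = 1×10⁻⁴ K⁻¹
0–180 m: 2.3×10⁻⁴ × 180 × 1.5 = 0.06210 m
1.2 × 500 × 1.7×10⁻⁴ = 0.10200 m
1500 × 1×10⁻⁴ × 0.36 = 0.05400 m
Δh = 0.06210 + 0.10200 + 0.05400 = 0.21810 m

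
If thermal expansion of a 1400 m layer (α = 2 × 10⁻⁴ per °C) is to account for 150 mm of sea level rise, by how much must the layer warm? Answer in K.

ΔT ≈ 0.54 K

ΔT = Δh/(αH) = 0.15 / (2×10⁻⁴ × 1400) ≈ 0.5357 K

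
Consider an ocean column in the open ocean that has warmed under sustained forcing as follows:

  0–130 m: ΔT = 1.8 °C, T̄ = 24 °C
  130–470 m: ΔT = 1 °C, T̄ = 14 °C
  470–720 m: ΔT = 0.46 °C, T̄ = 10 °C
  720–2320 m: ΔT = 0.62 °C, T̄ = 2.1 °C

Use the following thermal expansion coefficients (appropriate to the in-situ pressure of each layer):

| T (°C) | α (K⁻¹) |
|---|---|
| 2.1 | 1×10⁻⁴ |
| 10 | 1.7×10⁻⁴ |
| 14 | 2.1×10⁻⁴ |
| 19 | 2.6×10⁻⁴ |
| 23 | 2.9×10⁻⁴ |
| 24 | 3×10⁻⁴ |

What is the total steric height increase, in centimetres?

Layer 1 at 24 °C → α = 3×10⁻⁴ K⁻¹
Layer 2 at 14 °C → α = 2.1×10⁻⁴ K⁻¹
Layer 3 at 10 °C → α = 1.7×10⁻⁴ K⁻¹
Layer 4 at 2.1 °C → α = 1×10⁻⁴ K⁻¹
0–130 m: 3×10⁻⁴ × 1.8 × 130 = 0.07020 m
2.1×10⁻⁴ × 1 × 340 = 0.07140 m
Layer 3: 0.46 × 250 × 1.7×10⁻⁴ = 0.01955 m
0.62 × 1600 × 1×10⁻⁴ = 0.09920 m
Δh = 0.07020 + 0.07140 + 0.01955 + 0.09920 = 0.26035 m ≈ 26.0 cm

26.0 cm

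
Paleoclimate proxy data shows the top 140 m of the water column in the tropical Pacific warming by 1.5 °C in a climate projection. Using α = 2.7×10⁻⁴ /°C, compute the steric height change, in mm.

about 56.7 mm

Δh = αΔT·H = 2.7×10⁻⁴ × 1.5 × 140 = 0.05670 m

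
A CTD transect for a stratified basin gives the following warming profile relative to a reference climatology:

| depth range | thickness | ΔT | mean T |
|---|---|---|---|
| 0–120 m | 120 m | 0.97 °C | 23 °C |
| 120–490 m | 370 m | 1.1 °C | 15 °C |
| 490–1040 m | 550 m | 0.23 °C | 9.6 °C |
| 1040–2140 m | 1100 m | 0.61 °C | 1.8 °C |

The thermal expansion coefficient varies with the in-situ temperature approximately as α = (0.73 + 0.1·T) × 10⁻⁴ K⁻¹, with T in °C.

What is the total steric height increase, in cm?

Layer 1: α = (0.73 + 0.1×23)×10⁻⁴ = 3.03×10⁻⁴ K⁻¹
Layer 2: α = (0.73 + 0.1×15)×10⁻⁴ = 2.23×10⁻⁴ K⁻¹
Layer 3: α = (0.73 + 0.1×9.6)×10⁻⁴ = 1.69×10⁻⁴ K⁻¹
Layer 4: α = (0.73 + 0.1×1.8)×10⁻⁴ = 0.91×10⁻⁴ K⁻¹
0–120 m: 3.03×10⁻⁴ × 120 × 0.97 = 0.0352692 m
370 × 1.1 × 2.23×10⁻⁴ = 0.090761 m
0.23 × 1.69×10⁻⁴ × 550 = 0.0213785 m
Layer 4: 0.61 × 0.91×10⁻⁴ × 1100 = 0.061061 m
Δh = 0.0352692 + 0.090761 + 0.0213785 + 0.061061 = 0.2084697 m

20.8 cm of thermosteric rise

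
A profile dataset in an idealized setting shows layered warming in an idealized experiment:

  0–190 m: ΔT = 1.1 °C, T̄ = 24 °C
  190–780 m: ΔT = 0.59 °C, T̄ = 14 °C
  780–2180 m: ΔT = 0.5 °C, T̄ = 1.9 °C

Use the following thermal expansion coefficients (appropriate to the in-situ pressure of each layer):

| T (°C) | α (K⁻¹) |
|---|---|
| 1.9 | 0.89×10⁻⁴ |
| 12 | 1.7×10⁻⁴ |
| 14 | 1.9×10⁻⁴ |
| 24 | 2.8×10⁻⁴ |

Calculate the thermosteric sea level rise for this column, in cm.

Layer 1 at 24 °C → α = 2.8×10⁻⁴ K⁻¹
Layer 2 at 14 °C → α = 1.9×10⁻⁴ K⁻¹
Layer 3 at 1.9 °C → α = 0.89×10⁻⁴ K⁻¹
1.1 × 2.8×10⁻⁴ × 190 = 0.05852 m
Layer 2: 0.59 × 1.9×10⁻⁴ × 590 = 0.066139 m
780–2180 m: 1400 × 0.5 × 0.89×10⁻⁴ = 0.06230 m
Δh = 0.05852 + 0.066139 + 0.06230 = 0.186959 m

about 18.7 cm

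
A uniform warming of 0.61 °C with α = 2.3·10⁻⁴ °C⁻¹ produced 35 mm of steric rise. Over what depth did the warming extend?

H = Δh/(αΔT) = 0.035 / (2.3×10⁻⁴ × 0.61) ≈ 249.5 m

H ≈ 250 m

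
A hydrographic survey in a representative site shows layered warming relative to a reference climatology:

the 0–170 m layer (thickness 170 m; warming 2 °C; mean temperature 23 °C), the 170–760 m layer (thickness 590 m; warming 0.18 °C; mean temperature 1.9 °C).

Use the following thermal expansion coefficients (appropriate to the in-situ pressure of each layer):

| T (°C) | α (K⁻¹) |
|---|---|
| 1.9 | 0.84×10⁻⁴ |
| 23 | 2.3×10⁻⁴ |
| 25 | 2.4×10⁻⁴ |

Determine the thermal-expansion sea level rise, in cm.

about 8.71 cm

Layer 1 at 23 °C → α = 2.3×10⁻⁴ K⁻¹
Layer 2 at 1.9 °C → α = 0.84×10⁻⁴ K⁻¹
0–170 m: 170 × 2 × 2.3×10⁻⁴ = 0.07820 m
170–760 m: 590 × 0.84×10⁻⁴ × 0.18 = 0.0089208 m
Δh = 0.07820 + 0.0089208 = 0.0871208 m ≈ 8.71 cm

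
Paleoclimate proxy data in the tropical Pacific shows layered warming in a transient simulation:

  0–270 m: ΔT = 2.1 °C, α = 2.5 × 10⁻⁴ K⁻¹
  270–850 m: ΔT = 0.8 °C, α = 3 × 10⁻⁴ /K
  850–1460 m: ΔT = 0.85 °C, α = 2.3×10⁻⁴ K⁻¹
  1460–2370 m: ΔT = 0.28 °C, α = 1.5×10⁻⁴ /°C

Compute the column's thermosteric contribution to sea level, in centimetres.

2.5×10⁻⁴ × 2.1 × 270 = 0.14175 m
270–850 m: 580 × 3×10⁻⁴ × 0.8 = 0.13920 m
2.3×10⁻⁴ × 610 × 0.85 = 0.119255 m
910 × 0.28 × 1.5×10⁻⁴ = 0.03822 m
Δh = 0.14175 + 0.13920 + 0.119255 + 0.03822 = 0.438425 m

Δh ≈ 44 cm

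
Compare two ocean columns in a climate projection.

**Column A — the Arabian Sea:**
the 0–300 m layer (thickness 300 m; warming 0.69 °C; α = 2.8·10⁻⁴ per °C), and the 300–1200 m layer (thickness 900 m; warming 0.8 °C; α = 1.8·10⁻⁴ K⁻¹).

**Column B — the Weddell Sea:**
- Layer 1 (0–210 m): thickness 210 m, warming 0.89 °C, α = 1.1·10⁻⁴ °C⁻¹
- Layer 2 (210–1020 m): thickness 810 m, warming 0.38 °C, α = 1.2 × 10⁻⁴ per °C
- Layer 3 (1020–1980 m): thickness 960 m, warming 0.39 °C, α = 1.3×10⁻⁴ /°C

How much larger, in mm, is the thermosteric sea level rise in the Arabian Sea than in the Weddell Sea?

A 2.8×10⁻⁴ × 0.69 × 300 = 0.05796 m
A 900 × 0.8 × 1.8×10⁻⁴ = 0.12960 m
A total: 0.18756 m
B Layer 1: 0.89 × 1.1×10⁻⁴ × 210 = 0.020559 m
B 210–1020 m: 1.2×10⁻⁴ × 0.38 × 810 = 0.036936 m
B 0.39 × 1.3×10⁻⁴ × 960 = 0.048672 m
B total: 0.106167 m
Difference: 0.18756 − 0.106167 = 0.081393 m

Δh_A − Δh_B ≈ 81.4 mm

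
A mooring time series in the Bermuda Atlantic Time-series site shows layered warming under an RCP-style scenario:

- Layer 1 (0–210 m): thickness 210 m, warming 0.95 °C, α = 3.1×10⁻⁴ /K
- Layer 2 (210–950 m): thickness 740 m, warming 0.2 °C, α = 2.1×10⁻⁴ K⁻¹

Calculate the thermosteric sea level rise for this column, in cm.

210 × 3.1×10⁻⁴ × 0.95 = 0.061845 m
Layer 2: 2.1×10⁻⁴ × 0.2 × 740 = 0.03108 m
Δh = 0.061845 + 0.03108 = 0.092925 m

9.29 cm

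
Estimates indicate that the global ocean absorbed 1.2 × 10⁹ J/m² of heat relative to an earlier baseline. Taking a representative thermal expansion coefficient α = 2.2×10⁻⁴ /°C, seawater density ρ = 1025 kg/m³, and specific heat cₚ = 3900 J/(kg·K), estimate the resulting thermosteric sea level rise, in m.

Δh = 0.0660 m

Δh = αQ/(ρcₚ) = 2.2×10⁻⁴ × 1.2×10⁹ / (1025 × 3900) ≈ 0.066041 m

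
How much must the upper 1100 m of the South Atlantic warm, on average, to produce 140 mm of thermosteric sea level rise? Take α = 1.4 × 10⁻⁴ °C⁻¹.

0.909 K

ΔT = Δh/(αH) = 0.14 / (1.4×10⁻⁴ × 1100) ≈ 0.9091 K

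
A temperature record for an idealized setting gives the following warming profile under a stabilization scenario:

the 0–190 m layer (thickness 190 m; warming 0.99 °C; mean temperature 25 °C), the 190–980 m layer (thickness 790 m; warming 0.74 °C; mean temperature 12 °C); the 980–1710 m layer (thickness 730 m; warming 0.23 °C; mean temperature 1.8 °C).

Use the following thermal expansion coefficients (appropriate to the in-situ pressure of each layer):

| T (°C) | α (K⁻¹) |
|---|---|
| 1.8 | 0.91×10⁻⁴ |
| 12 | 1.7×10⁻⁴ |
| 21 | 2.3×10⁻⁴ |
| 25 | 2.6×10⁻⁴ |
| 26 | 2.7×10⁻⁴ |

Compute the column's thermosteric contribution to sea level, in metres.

Layer 1 at 25 °C → α = 2.6×10⁻⁴ K⁻¹
Layer 2 at 12 °C → α = 1.7×10⁻⁴ K⁻¹
Layer 3 at 1.8 °C → α = 0.91×10⁻⁴ K⁻¹
0–190 m: 0.99 × 2.6×10⁻⁴ × 190 = 0.048906 m
Layer 2: 1.7×10⁻⁴ × 790 × 0.74 = 0.099382 m
0.91×10⁻⁴ × 730 × 0.23 = 0.0152789 m
Δh = 0.048906 + 0.099382 + 0.0152789 = 0.1635669 m

Δh = 0.16 m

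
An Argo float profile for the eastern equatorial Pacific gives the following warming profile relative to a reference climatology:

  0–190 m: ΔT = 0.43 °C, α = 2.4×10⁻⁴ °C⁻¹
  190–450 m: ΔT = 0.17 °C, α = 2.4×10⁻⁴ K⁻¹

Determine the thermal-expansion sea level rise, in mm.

Layer 1: 190 × 2.4×10⁻⁴ × 0.43 = 0.019608 m
Layer 2: 260 × 0.17 × 2.4×10⁻⁴ = 0.010608 m
Δh = 0.019608 + 0.010608 = 0.030216 m

Δh ≈ 30.2 mm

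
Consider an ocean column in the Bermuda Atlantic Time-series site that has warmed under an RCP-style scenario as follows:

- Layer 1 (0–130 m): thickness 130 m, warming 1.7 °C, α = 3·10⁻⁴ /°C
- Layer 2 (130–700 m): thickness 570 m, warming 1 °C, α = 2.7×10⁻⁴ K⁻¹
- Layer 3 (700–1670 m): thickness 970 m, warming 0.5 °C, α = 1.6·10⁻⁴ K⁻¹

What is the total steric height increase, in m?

0–130 m: 1.7 × 130 × 3×10⁻⁴ = 0.06630 m
570 × 1 × 2.7×10⁻⁴ = 0.15390 m
700–1670 m: 1.6×10⁻⁴ × 970 × 0.5 = 0.07760 m
Δh = 0.06630 + 0.15390 + 0.07760 = 0.29780 m ≈ 0.298 m

0.298 m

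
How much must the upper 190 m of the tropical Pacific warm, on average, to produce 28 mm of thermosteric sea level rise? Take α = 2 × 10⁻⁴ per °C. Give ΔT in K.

ΔT = Δh/(αH) = 0.028 / (2×10⁻⁴ × 190) ≈ 0.7368 K

ΔT ≈ 0.737 K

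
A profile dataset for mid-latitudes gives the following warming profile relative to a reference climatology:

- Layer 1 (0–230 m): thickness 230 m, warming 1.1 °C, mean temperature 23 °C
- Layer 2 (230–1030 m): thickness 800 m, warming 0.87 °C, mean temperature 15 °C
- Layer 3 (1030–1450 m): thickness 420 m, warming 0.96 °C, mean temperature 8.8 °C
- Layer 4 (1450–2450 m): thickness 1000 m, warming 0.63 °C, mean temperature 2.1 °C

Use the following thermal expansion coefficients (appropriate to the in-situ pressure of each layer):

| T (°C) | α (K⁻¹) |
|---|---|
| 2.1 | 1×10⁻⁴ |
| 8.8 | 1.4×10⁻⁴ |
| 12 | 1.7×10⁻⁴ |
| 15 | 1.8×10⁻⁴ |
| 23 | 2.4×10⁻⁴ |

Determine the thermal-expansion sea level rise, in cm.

Δh = 30.5 cm

Layer 1 at 23 °C → α = 2.4×10⁻⁴ K⁻¹
Layer 2 at 15 °C → α = 1.8×10⁻⁴ K⁻¹
Layer 3 at 8.8 °C → α = 1.4×10⁻⁴ K⁻¹
Layer 4 at 2.1 °C → α = 1×10⁻⁴ K⁻¹
230 × 1.1 × 2.4×10⁻⁴ = 0.06072 m
0.87 × 800 × 1.8×10⁻⁴ = 0.12528 m
1030–1450 m: 0.96 × 1.4×10⁻⁴ × 420 = 0.056448 m
1450–2450 m: 0.63 × 1×10⁻⁴ × 1000 = 0.06300 m
Δh = 0.06072 + 0.12528 + 0.056448 + 0.06300 = 0.305448 m ≈ 30.5 cm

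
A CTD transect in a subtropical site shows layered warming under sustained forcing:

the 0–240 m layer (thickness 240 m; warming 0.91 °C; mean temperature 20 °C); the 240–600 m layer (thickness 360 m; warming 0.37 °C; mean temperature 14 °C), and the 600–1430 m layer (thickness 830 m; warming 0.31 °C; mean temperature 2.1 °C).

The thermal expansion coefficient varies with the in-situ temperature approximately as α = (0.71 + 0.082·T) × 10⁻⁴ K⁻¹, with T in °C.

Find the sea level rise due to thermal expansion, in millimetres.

Layer 1: α = (0.71 + 0.082×20)×10⁻⁴ = 2.35×10⁻⁴ K⁻¹
Layer 2: α = (0.71 + 0.082×14)×10⁻⁴ = 1.858×10⁻⁴ K⁻¹
Layer 3: α = (0.71 + 0.082×2.1)×10⁻⁴ = 0.8822×10⁻⁴ K⁻¹
2.35×10⁻⁴ × 240 × 0.91 = 0.051324 m
Layer 2: 0.37 × 360 × 1.858×10⁻⁴ = 0.02474856 m
Layer 3: 830 × 0.8822×10⁻⁴ × 0.31 = 0.022699006 m
Δh = 0.051324 + 0.02474856 + 0.022699006 = 0.098771566 m

about 98.8 mm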